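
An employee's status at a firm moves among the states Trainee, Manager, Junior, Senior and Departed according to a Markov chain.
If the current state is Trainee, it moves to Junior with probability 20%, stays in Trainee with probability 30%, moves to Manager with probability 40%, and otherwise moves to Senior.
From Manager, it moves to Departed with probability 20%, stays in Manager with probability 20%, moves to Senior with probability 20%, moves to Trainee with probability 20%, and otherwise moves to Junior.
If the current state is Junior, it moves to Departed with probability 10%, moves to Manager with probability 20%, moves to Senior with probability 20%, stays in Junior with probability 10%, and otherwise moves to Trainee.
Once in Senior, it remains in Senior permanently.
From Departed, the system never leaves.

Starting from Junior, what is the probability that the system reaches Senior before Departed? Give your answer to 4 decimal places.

0.6400

Let h(s) be the probability of absorption at Senior starting from transient state s. Then h(Senior) = 1 and h(Departed) = 0. By first-step analysis:
h(Trainee) = 0.3·h(Trainee) + 0.4·h(Manager) + 0.2·h(Junior) + 0.1·1
h(Manager) = 0.2·h(Trainee) + 0.2·h(Manager) + 0.2·h(Junior) + 0.2·1 + 0.2·0
h(Junior) = 0.4·h(Trainee) + 0.2·h(Manager) + 0.1·h(Junior) + 0.2·1 + 0.1·0
Solving: h(Trainee) = 0.6533, h(Manager) = 0.5733, h(Junior) = 0.6400.
Starting from Junior, the probability is 0.6400.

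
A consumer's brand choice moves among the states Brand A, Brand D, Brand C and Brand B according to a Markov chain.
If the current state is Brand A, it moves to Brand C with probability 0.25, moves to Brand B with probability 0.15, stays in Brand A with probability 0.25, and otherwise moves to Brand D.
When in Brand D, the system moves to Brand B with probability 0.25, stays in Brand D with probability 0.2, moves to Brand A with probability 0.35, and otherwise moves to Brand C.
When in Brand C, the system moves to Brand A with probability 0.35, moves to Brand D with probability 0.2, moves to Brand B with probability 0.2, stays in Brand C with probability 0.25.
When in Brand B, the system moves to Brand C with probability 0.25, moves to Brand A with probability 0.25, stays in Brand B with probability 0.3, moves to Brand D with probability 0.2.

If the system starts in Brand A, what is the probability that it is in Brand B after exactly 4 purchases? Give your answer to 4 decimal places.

Propagate the distribution vector 4 purchases from Brand A.
After 0 purchases: (1.0000, 0.0000, 0.0000, 0.0000)
After 1 purchase: (0.2500, 0.3500, 0.2500, 0.1500)
After 2 purchases: (0.3100, 0.2375, 0.2325, 0.2200)
After 3 purchases: (0.2970, 0.2465, 0.2381, 0.2184)
After 4 purchases: (0.2985, 0.2446, 0.2377, 0.2193)
P(in Brand B after 4 purchases) = 0.2193

0.2193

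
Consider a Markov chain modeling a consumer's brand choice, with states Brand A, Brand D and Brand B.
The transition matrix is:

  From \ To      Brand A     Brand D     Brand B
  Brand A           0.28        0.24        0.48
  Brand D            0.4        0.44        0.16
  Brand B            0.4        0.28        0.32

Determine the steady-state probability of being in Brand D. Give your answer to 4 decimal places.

0.3163

Let the stationary distribution be π with π = πP and π_1 + π_2 + π_3 = 1.
π_1 = 0.28·π_1 + 0.4·π_2 + 0.4·π_3
π_2 = 0.24·π_1 + 0.44·π_2 + 0.28·π_3
Solving with the normalization constraint gives π = (0.3571, 0.3163, 0.3265).
So the stationary probability of Brand D is 0.3163.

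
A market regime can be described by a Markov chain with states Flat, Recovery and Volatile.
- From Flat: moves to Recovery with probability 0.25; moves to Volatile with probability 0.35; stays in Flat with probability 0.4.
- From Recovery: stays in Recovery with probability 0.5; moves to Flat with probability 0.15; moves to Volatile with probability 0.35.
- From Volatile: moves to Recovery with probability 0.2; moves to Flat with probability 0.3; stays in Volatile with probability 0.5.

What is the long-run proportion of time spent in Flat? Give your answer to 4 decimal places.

0.2824

Let the stationary distribution be π with π = πP and π_1 + π_2 + π_3 = 1.
π_1 = 0.4·π_1 + 0.15·π_2 + 0.3·π_3
π_2 = 0.25·π_1 + 0.5·π_2 + 0.2·π_3
Solving with the normalization constraint gives π = (0.2824, 0.3059, 0.4118).
So the stationary probability of Flat is 0.2824.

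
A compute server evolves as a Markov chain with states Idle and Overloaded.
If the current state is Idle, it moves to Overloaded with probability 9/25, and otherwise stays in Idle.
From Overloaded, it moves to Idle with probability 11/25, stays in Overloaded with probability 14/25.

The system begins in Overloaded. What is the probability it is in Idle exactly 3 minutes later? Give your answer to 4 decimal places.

Propagate the distribution vector 3 minutes from Overloaded.
After 0 minutes: (0.0000, 1.0000)
After 1 minute: (0.4400, 0.5600)
After 2 minutes: (0.5280, 0.4720)
After 3 minutes: (0.5456, 0.4544)
P(in Idle after 3 minutes) = 0.5456

0.5456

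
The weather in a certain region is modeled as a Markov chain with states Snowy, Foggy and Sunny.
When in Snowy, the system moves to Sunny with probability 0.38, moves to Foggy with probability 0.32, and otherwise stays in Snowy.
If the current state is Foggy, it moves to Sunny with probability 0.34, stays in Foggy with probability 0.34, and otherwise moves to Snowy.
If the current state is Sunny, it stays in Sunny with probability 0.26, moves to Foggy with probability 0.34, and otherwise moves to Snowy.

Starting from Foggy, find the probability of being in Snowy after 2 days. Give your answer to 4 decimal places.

Sum over the intermediate state after 1 day:
P = P(Foggy→Snowy)·P(Snowy→Snowy) + P(Foggy→Foggy)·P(Foggy→Snowy) + P(Foggy→Sunny)·P(Sunny→Snowy)
  = 0.32×0.3 + 0.34×0.32 + 0.34×0.4
  = 0.0960 + 0.1088 + 0.1360 = 0.3408

0.3408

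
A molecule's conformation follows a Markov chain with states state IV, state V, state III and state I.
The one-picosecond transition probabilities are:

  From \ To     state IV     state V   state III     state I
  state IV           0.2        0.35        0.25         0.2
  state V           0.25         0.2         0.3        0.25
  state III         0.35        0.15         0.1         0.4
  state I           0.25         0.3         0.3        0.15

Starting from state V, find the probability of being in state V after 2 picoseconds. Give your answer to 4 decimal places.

Propagate the distribution vector 2 picoseconds from state V.
After 0 picoseconds: (0.0000, 1.0000, 0.0000, 0.0000)
After 1 picosecond: (0.2500, 0.2000, 0.3000, 0.2500)
After 2 picoseconds: (0.2675, 0.2475, 0.2275, 0.2575)
P(in state V after 2 picoseconds) = 0.2475

0.2475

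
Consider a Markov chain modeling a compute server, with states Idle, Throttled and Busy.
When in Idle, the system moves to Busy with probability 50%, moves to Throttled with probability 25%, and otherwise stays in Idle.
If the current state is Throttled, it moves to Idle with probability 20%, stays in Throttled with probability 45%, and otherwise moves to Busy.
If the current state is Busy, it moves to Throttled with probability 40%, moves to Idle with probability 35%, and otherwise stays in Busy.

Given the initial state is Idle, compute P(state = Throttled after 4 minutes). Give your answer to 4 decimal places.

0.3790

Propagate the distribution vector 4 minutes from Idle.
After 0 minutes: (1.0000, 0.0000, 0.0000)
After 1 minute: (0.2500, 0.2500, 0.5000)
After 2 minutes: (0.2875, 0.3750, 0.3375)
After 3 minutes: (0.2650, 0.3756, 0.3594)
After 4 minutes: (0.2672, 0.3790, 0.3538)
P(in Throttled after 4 minutes) = 0.3790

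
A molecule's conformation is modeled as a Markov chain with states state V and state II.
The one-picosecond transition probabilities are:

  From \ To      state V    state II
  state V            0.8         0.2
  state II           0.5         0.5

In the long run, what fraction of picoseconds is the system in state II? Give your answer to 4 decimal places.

Let the stationary distribution be π with π = πP and π_1 + π_2 = 1.
π_1 = 0.8·π_1 + 0.5·π_2
Solving with the normalization constraint gives π = (0.7143, 0.2857).
So the stationary probability of state II is 0.2857.

0.2857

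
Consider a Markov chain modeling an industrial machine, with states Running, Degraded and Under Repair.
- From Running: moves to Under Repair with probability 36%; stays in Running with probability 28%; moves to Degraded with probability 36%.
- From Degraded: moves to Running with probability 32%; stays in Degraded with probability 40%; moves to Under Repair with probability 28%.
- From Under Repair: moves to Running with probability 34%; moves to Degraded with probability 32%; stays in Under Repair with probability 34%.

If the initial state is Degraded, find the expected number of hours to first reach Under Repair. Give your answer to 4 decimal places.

3.2828

Let t(s) be the expected number of hours to first reach Under Repair from state s, with t(Under Repair) = 0. Conditioning on the first hour:
t(Running) = 1 + 0.28·t(Running) + 0.36·t(Degraded)
t(Degraded) = 1 + 0.32·t(Running) + 0.4·t(Degraded)
Solving: t(Running) = 3.0303, t(Degraded) = 3.2828.
Expected hours from Degraded to Under Repair: 3.2828.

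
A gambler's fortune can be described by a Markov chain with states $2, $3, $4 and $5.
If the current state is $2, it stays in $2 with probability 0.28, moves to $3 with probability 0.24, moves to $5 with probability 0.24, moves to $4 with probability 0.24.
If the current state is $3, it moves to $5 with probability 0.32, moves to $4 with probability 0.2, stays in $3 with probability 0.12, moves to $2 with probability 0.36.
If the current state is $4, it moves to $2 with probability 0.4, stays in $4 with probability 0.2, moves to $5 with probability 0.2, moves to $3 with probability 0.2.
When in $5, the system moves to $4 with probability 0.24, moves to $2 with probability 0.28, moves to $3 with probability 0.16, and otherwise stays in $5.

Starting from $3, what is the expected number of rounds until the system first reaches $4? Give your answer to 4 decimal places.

Let t(s) be the expected number of rounds to first reach $4 from state s, with t($4) = 0. Conditioning on the first round:
t($2) = 1 + 0.28·t($2) + 0.24·t($3) + 0.24·t($5)
t($3) = 1 + 0.36·t($2) + 0.12·t($3) + 0.32·t($5)
t($5) = 1 + 0.28·t($2) + 0.16·t($3) + 0.32·t($5)
Solving: t($2) = 4.3062, t($3) = 4.4591, t($5) = 4.2929.
Expected rounds from $3 to $4: 4.4591.

4.4591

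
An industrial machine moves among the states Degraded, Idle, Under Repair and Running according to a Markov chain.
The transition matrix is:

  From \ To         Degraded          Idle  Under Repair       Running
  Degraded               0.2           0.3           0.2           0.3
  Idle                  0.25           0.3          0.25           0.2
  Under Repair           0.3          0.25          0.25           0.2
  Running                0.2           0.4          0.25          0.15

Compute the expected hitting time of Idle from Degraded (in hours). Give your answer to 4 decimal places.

3.1951

Let t(s) be the expected number of hours to first reach Idle from state s, with t(Idle) = 0. Conditioning on the first hour:
t(Degraded) = 1 + 0.2·t(Degraded) + 0.2·t(Under Repair) + 0.3·t(Running)
t(Under Repair) = 1 + 0.3·t(Degraded) + 0.25·t(Under Repair) + 0.2·t(Running)
t(Running) = 1 + 0.2·t(Degraded) + 0.25·t(Under Repair) + 0.15·t(Running)
Solving: t(Degraded) = 3.1951, t(Under Repair) = 3.3916, t(Running) = 2.9258.
Expected hours from Degraded to Idle: 3.1951.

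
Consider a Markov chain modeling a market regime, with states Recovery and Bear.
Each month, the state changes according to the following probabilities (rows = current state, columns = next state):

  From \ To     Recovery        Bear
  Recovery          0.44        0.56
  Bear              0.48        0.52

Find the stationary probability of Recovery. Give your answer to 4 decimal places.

Let the stationary distribution be π with π = πP and π_1 + π_2 = 1.
π_1 = 0.44·π_1 + 0.48·π_2
Solving with the normalization constraint gives π = (0.4615, 0.5385).
So the stationary probability of Recovery is 0.4615.

0.4615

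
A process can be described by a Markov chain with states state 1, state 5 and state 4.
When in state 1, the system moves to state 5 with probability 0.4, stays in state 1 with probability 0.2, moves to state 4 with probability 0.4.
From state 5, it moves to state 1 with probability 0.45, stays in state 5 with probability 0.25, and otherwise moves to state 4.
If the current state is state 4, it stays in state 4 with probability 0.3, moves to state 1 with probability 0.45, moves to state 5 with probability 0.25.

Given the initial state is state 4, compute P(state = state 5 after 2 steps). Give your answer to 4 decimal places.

Sum over the intermediate state after 1 step:
P = P(state 4→state 1)·P(state 1→state 5) + P(state 4→state 5)·P(state 5→state 5) + P(state 4→state 4)·P(state 4→state 5)
  = 0.45×0.4 + 0.25×0.25 + 0.3×0.25
  = 0.1800 + 0.0625 + 0.0750 = 0.3175

0.3175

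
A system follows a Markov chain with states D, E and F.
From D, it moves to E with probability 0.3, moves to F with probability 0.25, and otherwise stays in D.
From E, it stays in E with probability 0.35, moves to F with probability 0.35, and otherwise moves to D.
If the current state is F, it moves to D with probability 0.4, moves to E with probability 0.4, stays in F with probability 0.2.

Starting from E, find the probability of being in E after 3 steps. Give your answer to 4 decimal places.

0.3444

Propagate the distribution vector 3 steps from E.
After 0 steps: (0.0000, 1.0000, 0.0000)
After 1 step: (0.3000, 0.3500, 0.3500)
After 2 steps: (0.3800, 0.3525, 0.2675)
After 3 steps: (0.3838, 0.3444, 0.2719)
P(in E after 3 steps) = 0.3444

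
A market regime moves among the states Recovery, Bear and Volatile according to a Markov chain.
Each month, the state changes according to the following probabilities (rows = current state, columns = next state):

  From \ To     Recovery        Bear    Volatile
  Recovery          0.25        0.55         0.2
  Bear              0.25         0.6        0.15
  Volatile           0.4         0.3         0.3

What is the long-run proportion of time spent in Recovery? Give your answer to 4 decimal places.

0.2789

Let the stationary distribution be π with π = πP and π_1 + π_2 + π_3 = 1.
π_1 = 0.25·π_1 + 0.25·π_2 + 0.4·π_3
π_2 = 0.55·π_1 + 0.6·π_2 + 0.3·π_3
Solving with the normalization constraint gives π = (0.2789, 0.5282, 0.1929).
So the stationary probability of Recovery is 0.2789.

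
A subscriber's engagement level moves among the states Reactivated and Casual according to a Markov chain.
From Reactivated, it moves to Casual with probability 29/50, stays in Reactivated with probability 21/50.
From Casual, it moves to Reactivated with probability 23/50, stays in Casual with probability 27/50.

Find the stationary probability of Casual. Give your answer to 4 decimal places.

0.5577

Let the stationary distribution be π with π = πP and π_1 + π_2 = 1.
π_1 = 0.42·π_1 + 0.46·π_2
Solving with the normalization constraint gives π = (0.4423, 0.5577).
So the stationary probability of Casual is 0.5577.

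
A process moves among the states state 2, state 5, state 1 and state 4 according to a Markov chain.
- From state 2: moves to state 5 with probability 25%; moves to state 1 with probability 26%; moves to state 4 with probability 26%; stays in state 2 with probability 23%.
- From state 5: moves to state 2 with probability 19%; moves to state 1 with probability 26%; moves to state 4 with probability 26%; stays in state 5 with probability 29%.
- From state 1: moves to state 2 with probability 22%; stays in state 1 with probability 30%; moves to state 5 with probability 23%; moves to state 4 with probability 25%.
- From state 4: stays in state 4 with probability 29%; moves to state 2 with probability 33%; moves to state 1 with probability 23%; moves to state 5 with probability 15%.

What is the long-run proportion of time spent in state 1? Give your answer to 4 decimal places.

0.2625

Let the stationary distribution be π with π = πP and π_1 + π_2 + π_3 + π_4 = 1.
π_1 = 0.23·π_1 + 0.19·π_2 + 0.22·π_3 + 0.33·π_4
π_2 = 0.25·π_1 + 0.29·π_2 + 0.23·π_3 + 0.15·π_4
π_3 = 0.26·π_1 + 0.26·π_2 + 0.3·π_3 + 0.23·π_4
Solving with the normalization constraint gives π = (0.2448, 0.2273, 0.2625, 0.2653).
So the stationary probability of state 1 is 0.2625.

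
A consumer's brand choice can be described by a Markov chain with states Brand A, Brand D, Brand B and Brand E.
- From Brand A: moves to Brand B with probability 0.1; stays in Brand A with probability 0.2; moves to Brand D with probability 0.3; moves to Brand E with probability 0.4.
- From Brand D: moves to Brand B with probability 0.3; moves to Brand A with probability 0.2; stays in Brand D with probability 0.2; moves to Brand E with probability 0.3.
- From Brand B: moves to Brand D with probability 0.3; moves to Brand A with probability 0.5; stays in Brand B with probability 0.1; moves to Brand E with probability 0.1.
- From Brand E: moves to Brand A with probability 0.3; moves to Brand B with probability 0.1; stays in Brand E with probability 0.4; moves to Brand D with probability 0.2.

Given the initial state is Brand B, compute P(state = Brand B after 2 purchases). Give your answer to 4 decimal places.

0.1600

Propagate the distribution vector 2 purchases from Brand B.
After 0 purchases: (0.0000, 0.0000, 1.0000, 0.0000)
After 1 purchase: (0.5000, 0.3000, 0.1000, 0.1000)
After 2 purchases: (0.2400, 0.2600, 0.1600, 0.3400)
P(in Brand B after 2 purchases) = 0.1600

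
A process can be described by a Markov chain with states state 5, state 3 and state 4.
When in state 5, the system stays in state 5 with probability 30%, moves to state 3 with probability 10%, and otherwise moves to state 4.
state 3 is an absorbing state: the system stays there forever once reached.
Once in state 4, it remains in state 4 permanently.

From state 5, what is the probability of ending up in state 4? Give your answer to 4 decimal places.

Let h(s) be the probability of absorption at state 4 starting from transient state s. Then h(state 4) = 1 and h(state 3) = 0. By first-step analysis:
h(state 5) = 0.3·h(state 5) + 0.1·0 + 0.6·1
Solving: h(state 5) = 0.8571.
Starting from state 5, the probability is 0.8571.

0.8571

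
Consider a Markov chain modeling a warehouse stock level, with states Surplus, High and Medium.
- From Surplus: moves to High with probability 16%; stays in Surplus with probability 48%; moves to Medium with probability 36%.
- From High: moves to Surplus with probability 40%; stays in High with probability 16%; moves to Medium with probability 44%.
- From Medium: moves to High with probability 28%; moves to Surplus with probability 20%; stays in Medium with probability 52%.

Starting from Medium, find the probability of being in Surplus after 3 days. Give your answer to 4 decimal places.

Propagate the distribution vector 3 days from Medium.
After 0 days: (0.0000, 0.0000, 1.0000)
After 1 day: (0.2000, 0.2800, 0.5200)
After 2 days: (0.3120, 0.2224, 0.4656)
After 3 days: (0.3318, 0.2159, 0.4523)
P(in Surplus after 3 days) = 0.3318

0.3318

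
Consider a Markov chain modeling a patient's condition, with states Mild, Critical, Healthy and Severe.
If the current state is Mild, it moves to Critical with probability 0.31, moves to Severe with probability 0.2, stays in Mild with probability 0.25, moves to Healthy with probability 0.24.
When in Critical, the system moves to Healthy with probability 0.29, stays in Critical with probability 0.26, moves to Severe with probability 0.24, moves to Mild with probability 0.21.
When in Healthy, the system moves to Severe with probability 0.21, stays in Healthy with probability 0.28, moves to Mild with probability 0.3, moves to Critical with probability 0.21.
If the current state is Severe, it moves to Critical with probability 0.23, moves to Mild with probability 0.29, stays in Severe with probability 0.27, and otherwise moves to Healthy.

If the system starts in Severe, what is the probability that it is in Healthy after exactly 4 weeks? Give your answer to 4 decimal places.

0.2561

Propagate the distribution vector 4 weeks from Severe.
After 0 weeks: (0.0000, 0.0000, 0.0000, 1.0000)
After 1 week: (0.2900, 0.2300, 0.2100, 0.2700)
After 2 weeks: (0.2621, 0.2559, 0.2518, 0.2302)
After 3 weeks: (0.2616, 0.2536, 0.2560, 0.2289)
After 4 weeks: (0.2618, 0.2534, 0.2561, 0.2287)
P(in Healthy after 4 weeks) = 0.2561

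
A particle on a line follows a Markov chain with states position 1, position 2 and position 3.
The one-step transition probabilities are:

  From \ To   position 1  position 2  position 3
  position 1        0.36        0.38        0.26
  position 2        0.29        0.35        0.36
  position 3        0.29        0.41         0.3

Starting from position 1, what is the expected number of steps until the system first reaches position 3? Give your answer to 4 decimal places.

3.3682

Let t(s) be the expected number of steps to first reach position 3 from state s, with t(position 3) = 0. Conditioning on the first step:
t(position 1) = 1 + 0.36·t(position 1) + 0.38·t(position 2)
t(position 2) = 1 + 0.29·t(position 1) + 0.35·t(position 2)
Solving: t(position 1) = 3.3682, t(position 2) = 3.0412.
Expected steps from position 1 to position 3: 3.3682.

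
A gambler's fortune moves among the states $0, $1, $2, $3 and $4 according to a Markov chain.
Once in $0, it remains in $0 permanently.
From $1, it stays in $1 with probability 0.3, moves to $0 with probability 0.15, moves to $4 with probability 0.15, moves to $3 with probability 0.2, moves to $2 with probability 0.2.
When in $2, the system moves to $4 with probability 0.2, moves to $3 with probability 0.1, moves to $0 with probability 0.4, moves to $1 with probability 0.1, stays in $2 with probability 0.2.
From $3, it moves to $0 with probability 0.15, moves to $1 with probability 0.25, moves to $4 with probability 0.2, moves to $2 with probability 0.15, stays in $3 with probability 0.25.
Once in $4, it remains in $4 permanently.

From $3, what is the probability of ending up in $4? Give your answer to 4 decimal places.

Let h(s) be the probability of absorption at $4 starting from transient state s. Then h($4) = 1 and h($0) = 0. By first-step analysis:
h($1) = 0.15·0 + 0.3·h($1) + 0.2·h($2) + 0.2·h($3) + 0.15·1
h($2) = 0.4·0 + 0.1·h($1) + 0.2·h($2) + 0.1·h($3) + 0.2·1
h($3) = 0.15·0 + 0.25·h($1) + 0.15·h($2) + 0.25·h($3) + 0.2·1
Solving: h($1) = 0.4610, h($2) = 0.3694, h($3) = 0.4942.
Starting from $3, the probability is 0.4942.

0.4942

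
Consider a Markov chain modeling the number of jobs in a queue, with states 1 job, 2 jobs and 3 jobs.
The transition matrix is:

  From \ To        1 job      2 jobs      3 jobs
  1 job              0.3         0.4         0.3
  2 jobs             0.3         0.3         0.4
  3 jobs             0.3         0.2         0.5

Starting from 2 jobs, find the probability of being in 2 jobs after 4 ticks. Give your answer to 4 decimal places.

0.2889

Propagate the distribution vector 4 ticks from 2 jobs.
After 0 ticks: (0.0000, 1.0000, 0.0000)
After 1 tick: (0.3000, 0.3000, 0.4000)
After 2 ticks: (0.3000, 0.2900, 0.4100)
After 3 ticks: (0.3000, 0.2890, 0.4110)
After 4 ticks: (0.3000, 0.2889, 0.4111)
P(in 2 jobs after 4 ticks) = 0.2889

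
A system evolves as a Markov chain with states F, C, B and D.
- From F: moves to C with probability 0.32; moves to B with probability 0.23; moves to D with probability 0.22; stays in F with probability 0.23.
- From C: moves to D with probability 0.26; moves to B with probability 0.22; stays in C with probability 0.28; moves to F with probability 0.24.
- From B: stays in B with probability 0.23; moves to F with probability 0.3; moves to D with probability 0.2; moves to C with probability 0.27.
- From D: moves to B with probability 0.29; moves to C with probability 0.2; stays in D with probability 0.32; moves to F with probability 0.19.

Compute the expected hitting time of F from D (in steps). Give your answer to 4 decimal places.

Let t(s) be the expected number of steps to first reach F from state s, with t(F) = 0. Conditioning on the first step:
t(C) = 1 + 0.28·t(C) + 0.22·t(B) + 0.26·t(D)
t(B) = 1 + 0.27·t(C) + 0.23·t(B) + 0.2·t(D)
t(D) = 1 + 0.2·t(C) + 0.29·t(B) + 0.32·t(D)
Solving: t(C) = 4.1428, t(B) = 3.8796, t(D) = 4.3436.
Expected steps from D to F: 4.3436.

4.3436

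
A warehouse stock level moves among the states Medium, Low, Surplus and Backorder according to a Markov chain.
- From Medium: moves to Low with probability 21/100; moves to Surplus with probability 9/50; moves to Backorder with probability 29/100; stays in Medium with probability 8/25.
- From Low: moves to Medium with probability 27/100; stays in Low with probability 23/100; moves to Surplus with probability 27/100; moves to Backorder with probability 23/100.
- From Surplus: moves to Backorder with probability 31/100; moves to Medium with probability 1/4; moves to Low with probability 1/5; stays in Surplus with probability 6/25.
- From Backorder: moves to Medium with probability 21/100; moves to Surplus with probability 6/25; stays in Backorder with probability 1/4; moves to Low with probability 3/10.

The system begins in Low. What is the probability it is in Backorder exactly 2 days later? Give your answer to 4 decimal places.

0.2724

Propagate the distribution vector 2 days from Low.
After 0 days: (0.0000, 1.0000, 0.0000, 0.0000)
After 1 day: (0.2700, 0.2300, 0.2700, 0.2300)
After 2 days: (0.2643, 0.2326, 0.2307, 0.2724)
P(in Backorder after 2 days) = 0.2724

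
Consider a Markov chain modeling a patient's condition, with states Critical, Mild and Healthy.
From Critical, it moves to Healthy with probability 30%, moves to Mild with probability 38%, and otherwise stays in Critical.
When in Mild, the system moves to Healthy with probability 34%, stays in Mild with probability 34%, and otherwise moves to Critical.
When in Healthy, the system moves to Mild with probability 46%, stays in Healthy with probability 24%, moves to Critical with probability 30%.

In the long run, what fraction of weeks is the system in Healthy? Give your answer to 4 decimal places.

Let the stationary distribution be π with π = πP and π_1 + π_2 + π_3 = 1.
π_1 = 0.32·π_1 + 0.32·π_2 + 0.3·π_3
π_2 = 0.38·π_1 + 0.34·π_2 + 0.46·π_3
Solving with the normalization constraint gives π = (0.3140, 0.3883, 0.2977).
So the stationary probability of Healthy is 0.2977.

0.2977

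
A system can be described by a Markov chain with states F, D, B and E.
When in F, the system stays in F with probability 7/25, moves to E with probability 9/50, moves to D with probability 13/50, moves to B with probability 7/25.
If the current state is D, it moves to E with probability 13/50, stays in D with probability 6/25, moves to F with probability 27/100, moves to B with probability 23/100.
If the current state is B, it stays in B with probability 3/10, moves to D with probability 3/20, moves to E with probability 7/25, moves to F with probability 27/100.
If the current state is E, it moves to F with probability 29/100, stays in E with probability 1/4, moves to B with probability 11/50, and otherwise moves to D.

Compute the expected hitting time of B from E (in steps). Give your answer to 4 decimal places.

4.1772

Let t(s) be the expected number of steps to first reach B from state s, with t(B) = 0. Conditioning on the first step:
t(F) = 1 + 0.28·t(F) + 0.26·t(D) + 0.18·t(E)
t(D) = 1 + 0.27·t(F) + 0.24·t(D) + 0.26·t(E)
t(E) = 1 + 0.29·t(F) + 0.24·t(D) + 0.25·t(E)
Solving: t(F) = 3.9284, t(D) = 4.1404, t(E) = 4.1772.
Expected steps from E to B: 4.1772.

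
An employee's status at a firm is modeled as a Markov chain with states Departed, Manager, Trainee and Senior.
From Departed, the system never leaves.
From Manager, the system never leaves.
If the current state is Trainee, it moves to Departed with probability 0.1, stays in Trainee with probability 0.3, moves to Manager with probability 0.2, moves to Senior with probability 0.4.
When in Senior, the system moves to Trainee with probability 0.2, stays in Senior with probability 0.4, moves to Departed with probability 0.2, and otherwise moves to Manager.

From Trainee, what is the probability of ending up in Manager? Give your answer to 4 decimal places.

Let h(s) be the probability of absorption at Manager starting from transient state s. Then h(Manager) = 1 and h(Departed) = 0. By first-step analysis:
h(Trainee) = 0.1·0 + 0.2·1 + 0.3·h(Trainee) + 0.4·h(Senior)
h(Senior) = 0.2·0 + 0.2·1 + 0.2·h(Trainee) + 0.4·h(Senior)
Solving: h(Trainee) = 0.5882, h(Senior) = 0.5294.
Starting from Trainee, the probability is 0.5882.

0.5882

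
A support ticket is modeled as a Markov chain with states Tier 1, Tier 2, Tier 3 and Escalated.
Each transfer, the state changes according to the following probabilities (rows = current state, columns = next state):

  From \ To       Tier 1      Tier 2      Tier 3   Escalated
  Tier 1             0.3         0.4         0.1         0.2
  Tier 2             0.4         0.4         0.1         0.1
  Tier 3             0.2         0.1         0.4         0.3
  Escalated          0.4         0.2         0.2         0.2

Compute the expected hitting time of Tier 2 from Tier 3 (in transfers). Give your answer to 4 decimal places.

4.8095

Let t(s) be the expected number of transfers to first reach Tier 2 from state s, with t(Tier 2) = 0. Conditioning on the first transfer:
t(Tier 1) = 1 + 0.3·t(Tier 1) + 0.1·t(Tier 3) + 0.2·t(Escalated)
t(Tier 3) = 1 + 0.2·t(Tier 1) + 0.4·t(Tier 3) + 0.3·t(Escalated)
t(Escalated) = 1 + 0.4·t(Tier 1) + 0.2·t(Tier 3) + 0.2·t(Escalated)
Solving: t(Tier 1) = 3.2857, t(Tier 3) = 4.8095, t(Escalated) = 4.0952.
Expected transfers from Tier 3 to Tier 2: 4.8095.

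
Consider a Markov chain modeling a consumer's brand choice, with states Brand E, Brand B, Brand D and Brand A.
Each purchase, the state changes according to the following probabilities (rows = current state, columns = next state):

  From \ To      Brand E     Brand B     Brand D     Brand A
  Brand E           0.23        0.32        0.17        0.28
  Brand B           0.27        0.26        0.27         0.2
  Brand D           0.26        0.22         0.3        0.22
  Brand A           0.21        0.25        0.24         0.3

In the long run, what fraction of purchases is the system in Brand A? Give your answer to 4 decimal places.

0.2493

Let the stationary distribution be π with π = πP and π_1 + π_2 + π_3 + π_4 = 1.
π_1 = 0.23·π_1 + 0.27·π_2 + 0.26·π_3 + 0.21·π_4
π_2 = 0.32·π_1 + 0.26·π_2 + 0.22·π_3 + 0.25·π_4
π_3 = 0.17·π_1 + 0.27·π_2 + 0.3·π_3 + 0.24·π_4
Solving with the normalization constraint gives π = (0.2429, 0.2623, 0.2456, 0.2493).
So the stationary probability of Brand A is 0.2493.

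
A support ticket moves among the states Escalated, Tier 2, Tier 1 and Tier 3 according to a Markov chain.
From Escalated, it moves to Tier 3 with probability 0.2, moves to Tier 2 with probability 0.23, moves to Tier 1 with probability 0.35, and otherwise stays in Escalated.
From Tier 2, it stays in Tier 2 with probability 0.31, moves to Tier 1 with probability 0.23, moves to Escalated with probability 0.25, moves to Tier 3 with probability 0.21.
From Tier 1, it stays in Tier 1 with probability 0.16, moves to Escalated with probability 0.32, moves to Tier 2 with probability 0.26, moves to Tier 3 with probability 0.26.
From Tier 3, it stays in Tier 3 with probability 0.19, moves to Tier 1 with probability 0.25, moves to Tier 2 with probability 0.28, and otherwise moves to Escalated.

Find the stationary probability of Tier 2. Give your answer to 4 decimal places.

Let the stationary distribution be π with π = πP and π_1 + π_2 + π_3 + π_4 = 1.
π_1 = 0.22·π_1 + 0.25·π_2 + 0.32·π_3 + 0.28·π_4
π_2 = 0.23·π_1 + 0.31·π_2 + 0.26·π_3 + 0.28·π_4
π_3 = 0.35·π_1 + 0.23·π_2 + 0.16·π_3 + 0.25·π_4
Solving with the normalization constraint gives π = (0.2659, 0.2698, 0.2488, 0.2155).
So the stationary probability of Tier 2 is 0.2698.

0.2698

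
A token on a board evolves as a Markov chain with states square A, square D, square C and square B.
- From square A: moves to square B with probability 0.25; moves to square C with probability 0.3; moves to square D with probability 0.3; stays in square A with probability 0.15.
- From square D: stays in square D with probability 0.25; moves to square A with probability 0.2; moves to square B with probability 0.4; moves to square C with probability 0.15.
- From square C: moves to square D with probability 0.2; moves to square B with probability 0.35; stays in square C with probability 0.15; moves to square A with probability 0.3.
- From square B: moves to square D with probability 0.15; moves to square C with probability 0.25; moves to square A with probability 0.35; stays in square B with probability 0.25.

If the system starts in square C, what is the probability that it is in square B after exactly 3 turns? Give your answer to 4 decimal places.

Propagate the distribution vector 3 turns from square C.
After 0 turns: (0.0000, 0.0000, 1.0000, 0.0000)
After 1 turn: (0.3000, 0.2000, 0.1500, 0.3500)
After 2 turns: (0.2525, 0.2225, 0.2300, 0.2950)
After 3 turns: (0.2546, 0.2216, 0.2174, 0.3064)
P(in square B after 3 turns) = 0.3064

0.3064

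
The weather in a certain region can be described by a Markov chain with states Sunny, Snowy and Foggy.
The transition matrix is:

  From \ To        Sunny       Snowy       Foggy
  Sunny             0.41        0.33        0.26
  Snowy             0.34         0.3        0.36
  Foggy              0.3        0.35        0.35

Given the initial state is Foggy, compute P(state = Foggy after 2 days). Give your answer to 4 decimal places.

0.3265

Sum over the intermediate state after 1 day:
P = P(Foggy→Sunny)·P(Sunny→Foggy) + P(Foggy→Snowy)·P(Snowy→Foggy) + P(Foggy→Foggy)·P(Foggy→Foggy)
  = 0.3×0.26 + 0.35×0.36 + 0.35×0.35
  = 0.0780 + 0.1260 + 0.1225 = 0.3265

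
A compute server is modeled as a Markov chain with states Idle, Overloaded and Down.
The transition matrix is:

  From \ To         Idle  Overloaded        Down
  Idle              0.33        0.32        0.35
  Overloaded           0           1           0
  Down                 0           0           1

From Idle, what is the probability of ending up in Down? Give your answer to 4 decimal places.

0.5224

Let h(s) be the probability of absorption at Down starting from transient state s. Then h(Down) = 1 and h(Overloaded) = 0. By first-step analysis:
h(Idle) = 0.33·h(Idle) + 0.32·0 + 0.35·1
Solving: h(Idle) = 0.5224.
Starting from Idle, the probability is 0.5224.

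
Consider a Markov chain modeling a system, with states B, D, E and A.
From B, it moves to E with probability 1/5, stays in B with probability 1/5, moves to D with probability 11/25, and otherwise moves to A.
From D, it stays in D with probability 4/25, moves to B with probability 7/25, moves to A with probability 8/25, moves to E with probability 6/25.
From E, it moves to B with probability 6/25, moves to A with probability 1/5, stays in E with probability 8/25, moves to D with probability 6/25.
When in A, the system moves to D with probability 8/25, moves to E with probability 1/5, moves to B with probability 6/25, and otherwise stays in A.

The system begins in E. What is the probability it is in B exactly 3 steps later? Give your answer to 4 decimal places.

0.2418

Propagate the distribution vector 3 steps from E.
After 0 steps: (0.0000, 0.0000, 1.0000, 0.0000)
After 1 step: (0.2400, 0.2400, 0.3200, 0.2000)
After 2 steps: (0.2400, 0.2848, 0.2480, 0.2272)
After 3 steps: (0.2418, 0.2834, 0.2412, 0.2337)
P(in B after 3 steps) = 0.2418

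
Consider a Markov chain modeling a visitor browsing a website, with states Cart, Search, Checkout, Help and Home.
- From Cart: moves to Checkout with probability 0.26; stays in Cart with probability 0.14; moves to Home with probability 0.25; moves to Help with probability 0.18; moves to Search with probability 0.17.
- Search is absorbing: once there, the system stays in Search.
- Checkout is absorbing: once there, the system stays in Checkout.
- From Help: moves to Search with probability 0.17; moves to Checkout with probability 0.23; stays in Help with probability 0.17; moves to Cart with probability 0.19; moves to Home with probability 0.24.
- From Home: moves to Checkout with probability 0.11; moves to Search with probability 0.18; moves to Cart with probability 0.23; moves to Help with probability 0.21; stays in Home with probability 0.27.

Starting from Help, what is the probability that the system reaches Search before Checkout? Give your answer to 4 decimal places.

Let h(s) be the probability of absorption at Search starting from transient state s. Then h(Search) = 1 and h(Checkout) = 0. By first-step analysis:
h(Cart) = 0.14·h(Cart) + 0.17·1 + 0.26·0 + 0.18·h(Help) + 0.25·h(Home)
h(Help) = 0.19·h(Cart) + 0.17·1 + 0.23·0 + 0.17·h(Help) + 0.24·h(Home)
h(Home) = 0.23·h(Cart) + 0.18·1 + 0.11·0 + 0.21·h(Help) + 0.27·h(Home)
Solving: h(Cart) = 0.4436, h(Help) = 0.4560, h(Home) = 0.5175.
Starting from Help, the probability is 0.4560.

0.4560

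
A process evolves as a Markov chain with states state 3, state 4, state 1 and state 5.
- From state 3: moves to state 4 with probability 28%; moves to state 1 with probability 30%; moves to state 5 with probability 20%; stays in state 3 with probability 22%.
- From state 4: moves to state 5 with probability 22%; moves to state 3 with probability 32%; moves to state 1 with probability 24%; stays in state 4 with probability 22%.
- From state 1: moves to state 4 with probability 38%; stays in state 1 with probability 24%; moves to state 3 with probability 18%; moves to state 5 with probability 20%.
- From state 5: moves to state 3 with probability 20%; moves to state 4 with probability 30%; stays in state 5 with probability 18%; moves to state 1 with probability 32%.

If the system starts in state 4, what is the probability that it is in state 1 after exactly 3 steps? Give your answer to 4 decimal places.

Propagate the distribution vector 3 steps from state 4.
After 0 steps: (0.0000, 1.0000, 0.0000, 0.0000)
After 1 step: (0.3200, 0.2200, 0.2400, 0.2200)
After 2 steps: (0.2280, 0.2952, 0.2768, 0.2000)
After 3 steps: (0.2344, 0.2940, 0.2697, 0.2019)
P(in state 1 after 3 steps) = 0.2697

0.2697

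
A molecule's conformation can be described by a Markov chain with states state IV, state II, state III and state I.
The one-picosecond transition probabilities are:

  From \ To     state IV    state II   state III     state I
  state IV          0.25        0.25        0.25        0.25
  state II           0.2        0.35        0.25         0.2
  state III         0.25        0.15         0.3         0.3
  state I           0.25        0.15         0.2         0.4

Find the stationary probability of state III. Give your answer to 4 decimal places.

0.2476

Let the stationary distribution be π with π = πP and π_1 + π_2 + π_3 + π_4 = 1.
π_1 = 0.25·π_1 + 0.2·π_2 + 0.25·π_3 + 0.25·π_4
π_2 = 0.25·π_1 + 0.35·π_2 + 0.15·π_3 + 0.15·π_4
π_3 = 0.25·π_1 + 0.25·π_2 + 0.3·π_3 + 0.2·π_4
Solving with the normalization constraint gives π = (0.2391, 0.2174, 0.2476, 0.2959).
So the stationary probability of state III is 0.2476.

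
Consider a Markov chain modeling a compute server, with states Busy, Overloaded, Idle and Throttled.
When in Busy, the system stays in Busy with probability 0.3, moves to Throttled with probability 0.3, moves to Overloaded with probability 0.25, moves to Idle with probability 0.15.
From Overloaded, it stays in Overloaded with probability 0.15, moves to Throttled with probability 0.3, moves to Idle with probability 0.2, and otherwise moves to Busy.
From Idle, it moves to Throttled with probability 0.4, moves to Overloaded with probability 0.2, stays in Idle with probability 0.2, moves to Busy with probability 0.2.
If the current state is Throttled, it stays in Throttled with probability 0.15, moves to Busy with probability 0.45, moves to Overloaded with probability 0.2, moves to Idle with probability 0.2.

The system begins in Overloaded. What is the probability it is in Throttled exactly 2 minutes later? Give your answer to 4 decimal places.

Propagate the distribution vector 2 minutes from Overloaded.
After 0 minutes: (0.0000, 1.0000, 0.0000, 0.0000)
After 1 minute: (0.3500, 0.1500, 0.2000, 0.3000)
After 2 minutes: (0.3325, 0.2100, 0.1825, 0.2750)
P(in Throttled after 2 minutes) = 0.2750

0.2750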